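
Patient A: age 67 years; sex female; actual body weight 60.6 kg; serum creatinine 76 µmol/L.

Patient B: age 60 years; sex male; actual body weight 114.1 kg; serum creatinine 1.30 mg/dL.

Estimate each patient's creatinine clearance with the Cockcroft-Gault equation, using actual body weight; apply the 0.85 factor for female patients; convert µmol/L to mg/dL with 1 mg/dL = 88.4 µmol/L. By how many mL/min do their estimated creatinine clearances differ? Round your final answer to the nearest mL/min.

37 mL/min

Patient A: SCr = 76 / 88.4 = 0.86 mg/dL
Patient A: CrCl = (140 − 67) × 60.6 / (72 × 0.86) × 0.85 = 4423.8 / 61.92 × 0.85 ≈ 60.7 mL/min
Patient B: CrCl = (140 − 60) × 114.1 / (72 × 1.3) = 9128.0 / 93.60 ≈ 97.5 mL/min
|60.7 − 97.5| = 36.8 mL/min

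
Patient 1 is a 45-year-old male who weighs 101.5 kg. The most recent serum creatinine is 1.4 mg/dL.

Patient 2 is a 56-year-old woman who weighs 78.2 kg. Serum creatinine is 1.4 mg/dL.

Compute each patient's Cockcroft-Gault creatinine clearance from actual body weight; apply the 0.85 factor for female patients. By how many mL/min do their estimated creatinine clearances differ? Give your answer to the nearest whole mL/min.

Patient 1: CrCl = (140 − 45) × 101.5 / (72 × 1.4) = 9642.5 / 100.80 ≈ 95.7 mL/min
Patient 2: CrCl = (140 − 56) × 78.2 / (72 × 1.4) × 0.85 = 6568.8 / 100.80 × 0.85 ≈ 55.4 mL/min
|95.7 − 55.4| = 40.3 mL/min

40 mL/min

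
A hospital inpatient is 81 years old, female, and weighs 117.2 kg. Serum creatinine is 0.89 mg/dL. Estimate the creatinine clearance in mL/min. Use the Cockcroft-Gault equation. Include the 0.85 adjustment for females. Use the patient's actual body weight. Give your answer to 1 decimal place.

CrCl = (140 − 81) × 117.2 / (72 × 0.89) × 0.85 = 6914.8 / 64.08 × 0.85 ≈ 91.7 mL/min

91.7 mL/min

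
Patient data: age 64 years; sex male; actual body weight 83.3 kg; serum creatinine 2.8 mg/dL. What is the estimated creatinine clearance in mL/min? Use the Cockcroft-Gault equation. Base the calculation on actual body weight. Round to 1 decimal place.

CrCl = (140 − 64) × 83.3 / (72 × 2.8) = 6330.8 / 201.60 ≈ 31.4 mL/min

31.4 mL/min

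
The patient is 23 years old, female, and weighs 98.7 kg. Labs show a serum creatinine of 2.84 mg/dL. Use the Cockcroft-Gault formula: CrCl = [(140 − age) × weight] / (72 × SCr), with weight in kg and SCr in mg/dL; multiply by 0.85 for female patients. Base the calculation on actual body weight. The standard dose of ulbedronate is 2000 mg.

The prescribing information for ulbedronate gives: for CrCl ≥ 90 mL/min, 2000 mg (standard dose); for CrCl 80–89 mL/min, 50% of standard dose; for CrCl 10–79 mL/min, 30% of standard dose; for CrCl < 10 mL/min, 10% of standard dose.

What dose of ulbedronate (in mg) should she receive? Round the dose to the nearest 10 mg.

600 mg

CrCl = (140 − 23) × 98.7 / (72 × 2.84) × 0.85 = 11547.9 / 204.48 × 0.85 ≈ 48.0 mL/min
CrCl ≈ 48 mL/min → bracket 10–79 mL/min.
30% of 2000 mg = 600 mg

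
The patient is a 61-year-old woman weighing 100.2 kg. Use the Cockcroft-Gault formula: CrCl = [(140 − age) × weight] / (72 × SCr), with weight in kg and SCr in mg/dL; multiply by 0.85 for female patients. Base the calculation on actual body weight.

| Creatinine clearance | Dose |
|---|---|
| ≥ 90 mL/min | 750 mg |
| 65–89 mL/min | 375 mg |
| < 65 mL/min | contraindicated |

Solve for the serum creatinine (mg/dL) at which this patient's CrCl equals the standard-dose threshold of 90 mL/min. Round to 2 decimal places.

1.04 mg/dL

Standard dose requires CrCl ≥ 90 mL/min.
Set (140 − 61) × 100.2 × 0.85 / (72 × SCr) = 90
SCr = (140 − 61) × 100.2 × 0.85 / (72 × 90) = 1.038 mg/dL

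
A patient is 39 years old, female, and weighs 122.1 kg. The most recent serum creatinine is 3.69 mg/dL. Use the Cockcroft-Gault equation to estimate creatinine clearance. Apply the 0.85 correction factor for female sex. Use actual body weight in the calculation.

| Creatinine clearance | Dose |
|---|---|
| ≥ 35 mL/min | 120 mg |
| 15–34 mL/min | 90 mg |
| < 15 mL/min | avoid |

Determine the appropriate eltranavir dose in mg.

CrCl = (140 − 39) × 122.1 / (72 × 3.69) × 0.85 = 12332.1 / 265.68 × 0.85 ≈ 39.5 mL/min
CrCl ≈ 39 mL/min → bracket ≥ 35 mL/min.
Dose for this bracket: 120 mg.

120 mg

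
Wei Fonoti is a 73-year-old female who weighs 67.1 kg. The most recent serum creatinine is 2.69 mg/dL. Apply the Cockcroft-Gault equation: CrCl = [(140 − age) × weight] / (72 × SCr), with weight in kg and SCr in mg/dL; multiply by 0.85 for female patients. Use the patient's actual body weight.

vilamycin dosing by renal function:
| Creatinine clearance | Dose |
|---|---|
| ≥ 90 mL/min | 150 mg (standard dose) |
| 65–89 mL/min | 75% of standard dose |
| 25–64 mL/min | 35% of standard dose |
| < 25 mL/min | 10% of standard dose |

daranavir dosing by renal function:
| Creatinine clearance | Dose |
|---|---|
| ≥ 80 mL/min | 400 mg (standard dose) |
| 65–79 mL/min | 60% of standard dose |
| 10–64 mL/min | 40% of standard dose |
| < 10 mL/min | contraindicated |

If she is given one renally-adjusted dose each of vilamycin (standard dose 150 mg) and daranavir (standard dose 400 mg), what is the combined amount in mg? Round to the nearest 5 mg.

CrCl = (140 − 73) × 67.1 / (72 × 2.69) × 0.85 = 4495.7 / 193.68 × 0.85 ≈ 19.7 mL/min
CrCl ≈ 20 mL/min.
vilamycin: < 25 mL/min → 10% of 150 mg = 15 mg.
daranavir: 10–64 mL/min → 40% of 400 mg = 160 mg.
Total = 15 + 160 = 175 mg.

175 mg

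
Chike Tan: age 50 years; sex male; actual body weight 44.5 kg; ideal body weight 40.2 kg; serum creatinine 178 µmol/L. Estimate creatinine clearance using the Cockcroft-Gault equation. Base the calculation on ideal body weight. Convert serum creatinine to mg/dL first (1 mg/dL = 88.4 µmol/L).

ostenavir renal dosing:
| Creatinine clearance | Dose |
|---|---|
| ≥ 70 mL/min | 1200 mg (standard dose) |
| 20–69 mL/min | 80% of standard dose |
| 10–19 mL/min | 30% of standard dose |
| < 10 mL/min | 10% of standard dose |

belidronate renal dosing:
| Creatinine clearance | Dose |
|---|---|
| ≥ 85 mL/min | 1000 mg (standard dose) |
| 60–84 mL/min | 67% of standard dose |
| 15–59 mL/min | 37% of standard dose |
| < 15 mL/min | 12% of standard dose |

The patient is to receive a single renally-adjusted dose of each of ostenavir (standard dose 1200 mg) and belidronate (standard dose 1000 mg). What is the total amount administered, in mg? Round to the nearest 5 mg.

1330 mg

SCr = 178 / 88.4 = 2.014 mg/dL
CrCl = (140 − 50) × 40.2 / (72 × 2.014) = 3618.0 / 145.01 ≈ 25.0 mL/min
CrCl ≈ 25 mL/min.
ostenavir: 20–69 mL/min → 80% of 1200 mg = 960 mg.
belidronate: 15–59 mL/min → 37% of 1000 mg = 370 mg.
Total = 960 + 370 = 1330 mg.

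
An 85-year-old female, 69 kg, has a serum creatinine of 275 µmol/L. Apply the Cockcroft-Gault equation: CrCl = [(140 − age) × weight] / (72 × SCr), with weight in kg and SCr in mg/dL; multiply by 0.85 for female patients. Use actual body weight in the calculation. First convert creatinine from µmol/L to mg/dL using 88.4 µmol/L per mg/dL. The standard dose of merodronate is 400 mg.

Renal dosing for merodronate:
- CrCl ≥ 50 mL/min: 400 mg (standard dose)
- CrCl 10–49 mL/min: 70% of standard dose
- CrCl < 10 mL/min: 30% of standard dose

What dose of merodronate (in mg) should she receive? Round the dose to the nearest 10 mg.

280 mg

SCr = 275 / 88.4 = 3.111 mg/dL
CrCl = (140 − 85) × 69 / (72 × 3.111) × 0.85 = 3795.0 / 223.99 × 0.85 ≈ 14.4 mL/min
CrCl ≈ 14 mL/min → bracket 10–49 mL/min.
70% of 400 mg = 280 mg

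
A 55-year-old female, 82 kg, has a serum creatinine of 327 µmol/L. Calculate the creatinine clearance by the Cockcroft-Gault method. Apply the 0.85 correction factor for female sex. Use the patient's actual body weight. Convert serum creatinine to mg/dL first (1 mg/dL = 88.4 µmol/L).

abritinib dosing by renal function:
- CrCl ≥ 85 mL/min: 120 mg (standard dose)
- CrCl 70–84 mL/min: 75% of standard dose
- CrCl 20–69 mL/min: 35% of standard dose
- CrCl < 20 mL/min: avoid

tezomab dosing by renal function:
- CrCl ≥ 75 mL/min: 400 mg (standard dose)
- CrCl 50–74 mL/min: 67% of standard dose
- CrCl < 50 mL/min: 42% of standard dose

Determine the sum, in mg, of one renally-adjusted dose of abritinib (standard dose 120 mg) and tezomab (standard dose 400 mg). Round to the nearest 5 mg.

SCr = 327 / 88.4 = 3.699 mg/dL
CrCl = (140 − 55) × 82 / (72 × 3.699) × 0.85 = 6970.0 / 266.33 × 0.85 ≈ 22.2 mL/min
CrCl ≈ 22 mL/min.
abritinib: 20–69 mL/min → 35% of 120 mg = 42 mg.
tezomab: < 50 mL/min → 42% of 400 mg = 168 mg.
Total = 42 + 168 = 210 mg.

210 mg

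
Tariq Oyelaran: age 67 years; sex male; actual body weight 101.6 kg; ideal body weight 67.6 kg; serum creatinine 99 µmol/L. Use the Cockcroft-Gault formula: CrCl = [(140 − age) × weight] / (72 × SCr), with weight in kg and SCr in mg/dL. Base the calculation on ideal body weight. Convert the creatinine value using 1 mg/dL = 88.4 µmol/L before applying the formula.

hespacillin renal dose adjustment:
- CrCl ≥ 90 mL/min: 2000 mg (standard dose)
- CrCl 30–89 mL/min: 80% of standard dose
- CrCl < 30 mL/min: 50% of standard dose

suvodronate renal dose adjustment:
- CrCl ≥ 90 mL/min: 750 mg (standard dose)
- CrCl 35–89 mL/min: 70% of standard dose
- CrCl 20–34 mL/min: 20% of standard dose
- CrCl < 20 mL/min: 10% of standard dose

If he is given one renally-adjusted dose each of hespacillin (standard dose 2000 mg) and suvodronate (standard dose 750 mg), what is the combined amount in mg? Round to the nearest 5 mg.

SCr = 99 / 88.4 = 1.12 mg/dL
CrCl = (140 − 67) × 67.6 / (72 × 1.12) = 4934.8 / 80.64 ≈ 61.2 mL/min
CrCl ≈ 61 mL/min.
hespacillin: 30–89 mL/min → 80% of 2000 mg = 1600 mg.
suvodronate: 35–89 mL/min → 70% of 750 mg = 525 mg.
Total = 1600 + 525 = 2125 mg.

2125 mg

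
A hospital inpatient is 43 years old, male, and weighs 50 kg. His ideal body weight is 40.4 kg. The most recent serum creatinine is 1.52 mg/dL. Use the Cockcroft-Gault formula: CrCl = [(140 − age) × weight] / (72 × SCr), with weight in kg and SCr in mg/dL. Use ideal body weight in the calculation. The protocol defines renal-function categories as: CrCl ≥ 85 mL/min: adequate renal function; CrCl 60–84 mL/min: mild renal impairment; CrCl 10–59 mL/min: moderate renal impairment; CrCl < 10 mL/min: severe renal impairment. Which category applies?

CrCl = (140 − 43) × 40.4 / (72 × 1.52) = 3918.8 / 109.44 ≈ 35.8 mL/min
36 mL/min falls in the 'moderate renal impairment' range.

moderate renal impairment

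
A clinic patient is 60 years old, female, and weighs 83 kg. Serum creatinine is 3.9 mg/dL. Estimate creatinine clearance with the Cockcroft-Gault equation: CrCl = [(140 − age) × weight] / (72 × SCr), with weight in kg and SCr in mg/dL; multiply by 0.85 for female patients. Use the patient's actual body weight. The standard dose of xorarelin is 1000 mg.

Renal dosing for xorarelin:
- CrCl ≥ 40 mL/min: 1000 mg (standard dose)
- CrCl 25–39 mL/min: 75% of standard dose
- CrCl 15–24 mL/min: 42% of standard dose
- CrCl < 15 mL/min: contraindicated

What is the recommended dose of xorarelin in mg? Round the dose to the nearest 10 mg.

420 mg

CrCl = (140 − 60) × 83 / (72 × 3.9) × 0.85 = 6640.0 / 280.80 × 0.85 ≈ 20.1 mL/min
CrCl ≈ 20 mL/min → bracket 15–24 mL/min.
42% of 1000 mg = 420 mg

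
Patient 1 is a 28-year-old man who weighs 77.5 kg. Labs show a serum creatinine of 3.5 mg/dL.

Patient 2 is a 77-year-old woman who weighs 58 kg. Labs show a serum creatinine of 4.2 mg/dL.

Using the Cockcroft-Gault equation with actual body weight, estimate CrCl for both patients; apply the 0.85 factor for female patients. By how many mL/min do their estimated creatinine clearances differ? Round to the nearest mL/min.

Patient 1: CrCl = (140 − 28) × 77.5 / (72 × 3.5) = 8680.0 / 252.00 ≈ 34.4 mL/min
Patient 2: CrCl = (140 − 77) × 58 / (72 × 4.2) × 0.85 = 3654.0 / 302.40 × 0.85 ≈ 10.3 mL/min
|34.4 − 10.3| = 24.1 mL/min

24 mL/min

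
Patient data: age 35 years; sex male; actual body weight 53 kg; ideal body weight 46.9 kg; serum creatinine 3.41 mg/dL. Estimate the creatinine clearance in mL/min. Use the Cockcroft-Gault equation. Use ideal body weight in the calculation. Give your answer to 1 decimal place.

20.1 mL/min

CrCl = (140 − 35) × 46.9 / (72 × 3.41) = 4924.5 / 245.52 ≈ 20.1 mL/min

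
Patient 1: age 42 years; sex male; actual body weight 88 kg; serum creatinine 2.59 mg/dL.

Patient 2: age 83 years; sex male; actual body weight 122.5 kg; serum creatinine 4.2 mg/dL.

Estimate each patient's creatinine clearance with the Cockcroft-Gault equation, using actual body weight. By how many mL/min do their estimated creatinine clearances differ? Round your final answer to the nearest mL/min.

Patient 1: CrCl = (140 − 42) × 88 / (72 × 2.59) = 8624.0 / 186.48 ≈ 46.2 mL/min
Patient 2: CrCl = (140 − 83) × 122.5 / (72 × 4.2) = 6982.5 / 302.40 ≈ 23.1 mL/min
|46.2 − 23.1| = 23.1 mL/min

23 mL/min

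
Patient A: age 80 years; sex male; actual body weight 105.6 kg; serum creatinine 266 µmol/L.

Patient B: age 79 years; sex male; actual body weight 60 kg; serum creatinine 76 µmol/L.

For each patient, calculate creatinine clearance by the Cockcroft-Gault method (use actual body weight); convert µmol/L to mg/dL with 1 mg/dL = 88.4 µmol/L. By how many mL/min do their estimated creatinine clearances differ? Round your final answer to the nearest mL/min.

30 mL/min

Patient A: SCr = 266 / 88.4 = 3.009 mg/dL
Patient A: CrCl = (140 − 80) × 105.6 / (72 × 3.009) = 6336.0 / 216.65 ≈ 29.2 mL/min
Patient B: SCr = 76 / 88.4 = 0.86 mg/dL
Patient B: CrCl = (140 − 79) × 60 / (72 × 0.86) = 3660.0 / 61.92 ≈ 59.1 mL/min
|29.2 − 59.1| = 29.9 mL/min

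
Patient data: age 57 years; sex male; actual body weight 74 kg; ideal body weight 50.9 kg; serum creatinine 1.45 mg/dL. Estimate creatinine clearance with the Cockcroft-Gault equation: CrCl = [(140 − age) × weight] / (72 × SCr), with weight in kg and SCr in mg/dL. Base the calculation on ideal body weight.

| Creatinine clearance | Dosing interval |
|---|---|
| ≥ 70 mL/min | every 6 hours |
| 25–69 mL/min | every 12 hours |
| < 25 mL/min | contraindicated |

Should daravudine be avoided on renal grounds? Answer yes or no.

CrCl = (140 − 57) × 50.9 / (72 × 1.45) = 4224.7 / 104.40 ≈ 40.5 mL/min
CrCl ≈ 40 mL/min, which is ≥ 25 mL/min.

no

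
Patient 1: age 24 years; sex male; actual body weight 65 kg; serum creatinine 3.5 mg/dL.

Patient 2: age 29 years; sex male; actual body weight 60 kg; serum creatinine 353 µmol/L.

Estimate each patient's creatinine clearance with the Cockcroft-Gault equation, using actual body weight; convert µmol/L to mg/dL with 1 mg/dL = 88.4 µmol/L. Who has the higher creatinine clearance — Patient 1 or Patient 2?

Patient 1: CrCl = (140 − 24) × 65 / (72 × 3.5) = 7540.0 / 252.00 ≈ 29.9 mL/min
Patient 2: SCr = 353 / 88.4 = 3.993 mg/dL
Patient 2: CrCl = (140 − 29) × 60 / (72 × 3.993) = 6660.0 / 287.50 ≈ 23.2 mL/min
29.9 vs 23.2 mL/min → Patient 1 is higher.

Patient 1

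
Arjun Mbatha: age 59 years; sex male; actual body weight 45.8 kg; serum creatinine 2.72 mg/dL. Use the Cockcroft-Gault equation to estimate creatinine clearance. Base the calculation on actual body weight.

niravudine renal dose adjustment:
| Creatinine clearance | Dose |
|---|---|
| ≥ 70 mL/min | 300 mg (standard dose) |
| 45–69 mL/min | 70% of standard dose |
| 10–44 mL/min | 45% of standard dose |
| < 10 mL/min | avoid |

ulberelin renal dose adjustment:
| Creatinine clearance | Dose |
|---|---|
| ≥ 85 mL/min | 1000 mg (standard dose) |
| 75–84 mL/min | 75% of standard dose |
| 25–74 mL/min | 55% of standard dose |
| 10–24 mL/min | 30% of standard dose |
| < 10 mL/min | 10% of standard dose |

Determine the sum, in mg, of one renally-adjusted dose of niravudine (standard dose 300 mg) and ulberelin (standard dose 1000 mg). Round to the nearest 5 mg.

CrCl = (140 − 59) × 45.8 / (72 × 2.72) = 3709.8 / 195.84 ≈ 18.9 mL/min
CrCl ≈ 19 mL/min.
niravudine: 10–44 mL/min → 45% of 300 mg = 135 mg.
ulberelin: 10–24 mL/min → 30% of 1000 mg = 300 mg.
Total = 135 + 300 = 435 mg.

435 mg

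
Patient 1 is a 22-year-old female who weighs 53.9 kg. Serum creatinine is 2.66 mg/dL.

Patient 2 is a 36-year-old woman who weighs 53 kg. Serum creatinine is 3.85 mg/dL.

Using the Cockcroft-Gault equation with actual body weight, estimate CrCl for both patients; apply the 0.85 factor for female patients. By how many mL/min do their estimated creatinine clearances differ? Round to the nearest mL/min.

11 mL/min

Patient 1: CrCl = (140 − 22) × 53.9 / (72 × 2.66) × 0.85 = 6360.2 / 191.52 × 0.85 ≈ 28.2 mL/min
Patient 2: CrCl = (140 − 36) × 53 / (72 × 3.85) × 0.85 = 5512.0 / 277.20 × 0.85 ≈ 16.9 mL/min
|28.2 − 16.9| = 11.3 mL/min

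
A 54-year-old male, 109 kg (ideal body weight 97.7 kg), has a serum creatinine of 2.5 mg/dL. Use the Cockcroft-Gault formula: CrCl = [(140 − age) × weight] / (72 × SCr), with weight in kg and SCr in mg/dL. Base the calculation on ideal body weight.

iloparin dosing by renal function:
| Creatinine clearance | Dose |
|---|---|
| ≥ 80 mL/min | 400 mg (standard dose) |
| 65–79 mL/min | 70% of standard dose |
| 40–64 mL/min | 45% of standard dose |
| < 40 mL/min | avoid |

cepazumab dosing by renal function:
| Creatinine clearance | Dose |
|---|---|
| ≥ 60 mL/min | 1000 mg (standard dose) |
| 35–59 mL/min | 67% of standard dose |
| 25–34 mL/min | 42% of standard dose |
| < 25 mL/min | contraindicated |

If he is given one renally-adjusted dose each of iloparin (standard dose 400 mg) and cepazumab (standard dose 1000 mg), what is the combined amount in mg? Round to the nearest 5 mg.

850 mg

CrCl = (140 − 54) × 97.7 / (72 × 2.5) = 8402.2 / 180.00 ≈ 46.7 mL/min
CrCl ≈ 47 mL/min.
iloparin: 40–64 mL/min → 45% of 400 mg = 180 mg.
cepazumab: 35–59 mL/min → 67% of 1000 mg = 670 mg.
Total = 180 + 670 = 850 mg.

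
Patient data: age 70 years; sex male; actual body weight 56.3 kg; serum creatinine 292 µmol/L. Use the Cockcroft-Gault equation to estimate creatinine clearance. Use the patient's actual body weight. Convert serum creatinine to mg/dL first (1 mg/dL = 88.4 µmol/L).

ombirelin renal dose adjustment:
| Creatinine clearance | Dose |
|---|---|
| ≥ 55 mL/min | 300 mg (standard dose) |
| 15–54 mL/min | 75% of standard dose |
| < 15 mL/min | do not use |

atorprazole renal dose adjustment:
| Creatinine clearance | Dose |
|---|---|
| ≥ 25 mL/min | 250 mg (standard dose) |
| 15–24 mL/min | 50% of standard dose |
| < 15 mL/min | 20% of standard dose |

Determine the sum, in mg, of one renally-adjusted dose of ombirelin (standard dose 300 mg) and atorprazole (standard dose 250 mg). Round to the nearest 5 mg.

350 mg

SCr = 292 / 88.4 = 3.303 mg/dL
CrCl = (140 − 70) × 56.3 / (72 × 3.303) = 3941.0 / 237.82 ≈ 16.6 mL/min
CrCl ≈ 17 mL/min.
ombirelin: 15–54 mL/min → 75% of 300 mg = 225 mg.
atorprazole: 15–24 mL/min → 50% of 250 mg = 125 mg.
Total = 225 + 125 = 350 mg.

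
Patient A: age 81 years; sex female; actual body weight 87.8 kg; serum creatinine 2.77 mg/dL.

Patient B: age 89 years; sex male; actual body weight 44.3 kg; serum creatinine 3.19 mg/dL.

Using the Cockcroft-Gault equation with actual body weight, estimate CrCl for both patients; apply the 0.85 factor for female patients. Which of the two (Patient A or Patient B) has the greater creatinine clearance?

Patient A

Patient A: CrCl = (140 − 81) × 87.8 / (72 × 2.77) × 0.85 = 5180.2 / 199.44 × 0.85 ≈ 22.1 mL/min
Patient B: CrCl = (140 − 89) × 44.3 / (72 × 3.19) = 2259.3 / 229.68 ≈ 9.8 mL/min
22.1 vs 9.8 mL/min → Patient A is higher.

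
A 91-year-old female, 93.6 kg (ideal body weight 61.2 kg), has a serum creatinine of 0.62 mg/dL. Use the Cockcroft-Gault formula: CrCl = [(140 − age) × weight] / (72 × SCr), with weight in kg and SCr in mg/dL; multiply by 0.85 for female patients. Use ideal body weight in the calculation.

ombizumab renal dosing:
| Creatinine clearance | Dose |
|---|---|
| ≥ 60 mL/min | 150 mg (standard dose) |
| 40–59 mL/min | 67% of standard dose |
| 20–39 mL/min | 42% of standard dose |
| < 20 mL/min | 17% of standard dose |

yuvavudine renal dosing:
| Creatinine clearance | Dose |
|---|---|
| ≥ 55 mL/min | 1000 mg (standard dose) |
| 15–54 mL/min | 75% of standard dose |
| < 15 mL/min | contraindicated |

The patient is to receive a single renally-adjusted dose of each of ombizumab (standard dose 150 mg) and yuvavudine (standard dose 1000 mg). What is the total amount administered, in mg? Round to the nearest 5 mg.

CrCl = (140 − 91) × 61.2 / (72 × 0.62) × 0.85 = 2998.8 / 44.64 × 0.85 ≈ 57.1 mL/min
CrCl ≈ 57 mL/min.
ombizumab: 40–59 mL/min → 67% of 150 mg = 100.5 mg.
yuvavudine: ≥ 55 mL/min → 100% of 1000 mg = 1000 mg.
Total = 100.5 + 1000 = 1100.5 mg.

1100 mg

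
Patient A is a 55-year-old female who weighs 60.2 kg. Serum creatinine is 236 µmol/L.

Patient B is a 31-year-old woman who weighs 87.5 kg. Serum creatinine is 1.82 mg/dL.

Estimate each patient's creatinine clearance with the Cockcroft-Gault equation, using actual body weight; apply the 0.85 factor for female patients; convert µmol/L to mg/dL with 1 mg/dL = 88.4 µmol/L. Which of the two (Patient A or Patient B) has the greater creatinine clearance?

Patient B

Patient A: SCr = 236 / 88.4 = 2.67 mg/dL
Patient A: CrCl = (140 − 55) × 60.2 / (72 × 2.67) × 0.85 = 5117.0 / 192.24 × 0.85 ≈ 22.6 mL/min
Patient B: CrCl = (140 − 31) × 87.5 / (72 × 1.82) × 0.85 = 9537.5 / 131.04 × 0.85 ≈ 61.9 mL/min
22.6 vs 61.9 mL/min → Patient B is higher.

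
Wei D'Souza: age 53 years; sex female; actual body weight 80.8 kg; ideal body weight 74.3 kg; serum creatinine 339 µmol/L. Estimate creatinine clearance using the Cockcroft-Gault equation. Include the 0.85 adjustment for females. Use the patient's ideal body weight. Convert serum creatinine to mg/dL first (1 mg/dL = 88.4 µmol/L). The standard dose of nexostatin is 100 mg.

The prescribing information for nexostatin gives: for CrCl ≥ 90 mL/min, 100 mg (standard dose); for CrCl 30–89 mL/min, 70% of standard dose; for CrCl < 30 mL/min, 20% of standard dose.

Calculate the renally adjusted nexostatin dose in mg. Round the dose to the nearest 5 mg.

SCr = 339 / 88.4 = 3.835 mg/dL
CrCl = (140 − 53) × 74.3 / (72 × 3.835) × 0.85 = 6464.1 / 276.12 × 0.85 ≈ 19.9 mL/min
CrCl ≈ 20 mL/min → bracket < 30 mL/min.
20% of 100 mg = 20 mg

20 mg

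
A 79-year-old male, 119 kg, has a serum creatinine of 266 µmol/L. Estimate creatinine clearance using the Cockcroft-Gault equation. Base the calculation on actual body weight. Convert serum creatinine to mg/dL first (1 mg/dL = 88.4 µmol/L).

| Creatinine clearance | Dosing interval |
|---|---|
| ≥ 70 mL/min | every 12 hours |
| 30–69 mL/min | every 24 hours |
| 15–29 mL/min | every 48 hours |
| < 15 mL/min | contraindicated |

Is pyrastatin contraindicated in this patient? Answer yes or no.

SCr = 266 / 88.4 = 3.009 mg/dL
CrCl = (140 − 79) × 119 / (72 × 3.009) = 7259.0 / 216.65 ≈ 33.5 mL/min
CrCl ≈ 34 mL/min, which is ≥ 15 mL/min.

no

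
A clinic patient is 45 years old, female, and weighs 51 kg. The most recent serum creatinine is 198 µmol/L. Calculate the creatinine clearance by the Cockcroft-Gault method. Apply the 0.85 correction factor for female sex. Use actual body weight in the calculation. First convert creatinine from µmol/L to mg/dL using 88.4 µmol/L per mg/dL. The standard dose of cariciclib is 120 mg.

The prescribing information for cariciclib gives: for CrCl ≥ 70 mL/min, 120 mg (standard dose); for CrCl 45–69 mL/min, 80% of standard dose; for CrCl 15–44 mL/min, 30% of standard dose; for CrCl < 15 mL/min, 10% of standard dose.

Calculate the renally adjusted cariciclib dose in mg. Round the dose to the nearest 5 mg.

SCr = 198 / 88.4 = 2.24 mg/dL
CrCl = (140 − 45) × 51 / (72 × 2.24) × 0.85 = 4845.0 / 161.28 × 0.85 ≈ 25.5 mL/min
CrCl ≈ 26 mL/min → bracket 15–44 mL/min.
30% of 120 mg = 36 mg → 35 mg

35 mg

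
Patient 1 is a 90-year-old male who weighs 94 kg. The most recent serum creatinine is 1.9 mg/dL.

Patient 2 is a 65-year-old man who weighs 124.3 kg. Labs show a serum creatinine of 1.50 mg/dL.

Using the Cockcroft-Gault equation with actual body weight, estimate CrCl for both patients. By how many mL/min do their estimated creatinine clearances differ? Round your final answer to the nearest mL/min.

Patient 1: CrCl = (140 − 90) × 94 / (72 × 1.9) = 4700.0 / 136.80 ≈ 34.4 mL/min
Patient 2: CrCl = (140 − 65) × 124.3 / (72 × 1.5) = 9322.5 / 108.00 ≈ 86.3 mL/min
|34.4 − 86.3| = 51.9 mL/min

52 mL/min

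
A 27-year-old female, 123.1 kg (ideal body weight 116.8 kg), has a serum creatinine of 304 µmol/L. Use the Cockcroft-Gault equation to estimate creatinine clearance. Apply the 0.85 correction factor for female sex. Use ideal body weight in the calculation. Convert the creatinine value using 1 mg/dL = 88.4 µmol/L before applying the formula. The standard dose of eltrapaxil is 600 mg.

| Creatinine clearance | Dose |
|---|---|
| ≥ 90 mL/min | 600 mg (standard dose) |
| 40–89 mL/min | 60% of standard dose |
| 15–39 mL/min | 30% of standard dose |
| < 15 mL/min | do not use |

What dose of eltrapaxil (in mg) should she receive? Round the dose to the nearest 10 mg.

SCr = 304 / 88.4 = 3.439 mg/dL
CrCl = (140 − 27) × 116.8 / (72 × 3.439) × 0.85 = 13198.4 / 247.61 × 0.85 ≈ 45.3 mL/min
CrCl ≈ 45 mL/min → bracket 40–89 mL/min.
60% of 600 mg = 360 mg

360 mg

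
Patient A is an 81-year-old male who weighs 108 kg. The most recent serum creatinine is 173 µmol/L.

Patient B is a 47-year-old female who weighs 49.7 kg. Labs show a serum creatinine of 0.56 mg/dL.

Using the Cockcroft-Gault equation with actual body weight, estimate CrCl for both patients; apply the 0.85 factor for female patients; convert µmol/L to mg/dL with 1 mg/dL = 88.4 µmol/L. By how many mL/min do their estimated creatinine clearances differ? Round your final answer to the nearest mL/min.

52 mL/min

Patient A: SCr = 173 / 88.4 = 1.957 mg/dL
Patient A: CrCl = (140 − 81) × 108 / (72 × 1.957) = 6372.0 / 140.90 ≈ 45.2 mL/min
Patient B: CrCl = (140 − 47) × 49.7 / (72 × 0.56) × 0.85 = 4622.1 / 40.32 × 0.85 ≈ 97.4 mL/min
|45.2 − 97.4| = 52.2 mL/min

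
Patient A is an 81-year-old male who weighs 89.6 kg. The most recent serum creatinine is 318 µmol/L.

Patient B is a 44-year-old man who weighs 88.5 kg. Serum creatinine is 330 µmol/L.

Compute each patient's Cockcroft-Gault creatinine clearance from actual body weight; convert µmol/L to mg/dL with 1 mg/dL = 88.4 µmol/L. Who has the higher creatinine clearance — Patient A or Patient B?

Patient A: SCr = 318 / 88.4 = 3.597 mg/dL
Patient A: CrCl = (140 − 81) × 89.6 / (72 × 3.597) = 5286.4 / 258.98 ≈ 20.4 mL/min
Patient B: SCr = 330 / 88.4 = 3.733 mg/dL
Patient B: CrCl = (140 − 44) × 88.5 / (72 × 3.733) = 8496.0 / 268.78 ≈ 31.6 mL/min
20.4 vs 31.6 mL/min → Patient B is higher.

Patient B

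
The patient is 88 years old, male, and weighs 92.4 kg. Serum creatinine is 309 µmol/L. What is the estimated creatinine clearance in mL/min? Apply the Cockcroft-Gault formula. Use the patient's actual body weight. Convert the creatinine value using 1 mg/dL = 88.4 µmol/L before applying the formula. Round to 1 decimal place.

SCr = 309 / 88.4 = 3.495 mg/dL
CrCl = (140 − 88) × 92.4 / (72 × 3.495) = 4804.8 / 251.64 ≈ 19.1 mL/min

19.1 mL/min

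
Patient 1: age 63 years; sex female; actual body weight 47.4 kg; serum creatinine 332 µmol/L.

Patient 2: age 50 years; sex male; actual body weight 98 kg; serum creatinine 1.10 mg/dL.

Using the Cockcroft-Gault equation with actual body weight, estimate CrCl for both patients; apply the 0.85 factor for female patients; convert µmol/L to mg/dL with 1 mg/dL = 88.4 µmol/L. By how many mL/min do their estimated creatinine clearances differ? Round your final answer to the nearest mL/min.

Patient 1: SCr = 332 / 88.4 = 3.756 mg/dL
Patient 1: CrCl = (140 − 63) × 47.4 / (72 × 3.756) × 0.85 = 3649.8 / 270.43 × 0.85 ≈ 11.5 mL/min
Patient 2: CrCl = (140 − 50) × 98 / (72 × 1.1) = 8820.0 / 79.20 ≈ 111.4 mL/min
|11.5 − 111.4| = 99.9 mL/min

100 mL/min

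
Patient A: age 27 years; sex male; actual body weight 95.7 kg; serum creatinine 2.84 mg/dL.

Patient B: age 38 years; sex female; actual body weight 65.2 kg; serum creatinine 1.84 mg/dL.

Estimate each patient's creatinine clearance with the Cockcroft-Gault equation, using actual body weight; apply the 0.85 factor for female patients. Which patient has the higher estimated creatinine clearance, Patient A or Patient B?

Patient A

Patient A: CrCl = (140 − 27) × 95.7 / (72 × 2.84) = 10814.1 / 204.48 ≈ 52.9 mL/min
Patient B: CrCl = (140 − 38) × 65.2 / (72 × 1.84) × 0.85 = 6650.4 / 132.48 × 0.85 ≈ 42.7 mL/min
52.9 vs 42.7 mL/min → Patient A is higher.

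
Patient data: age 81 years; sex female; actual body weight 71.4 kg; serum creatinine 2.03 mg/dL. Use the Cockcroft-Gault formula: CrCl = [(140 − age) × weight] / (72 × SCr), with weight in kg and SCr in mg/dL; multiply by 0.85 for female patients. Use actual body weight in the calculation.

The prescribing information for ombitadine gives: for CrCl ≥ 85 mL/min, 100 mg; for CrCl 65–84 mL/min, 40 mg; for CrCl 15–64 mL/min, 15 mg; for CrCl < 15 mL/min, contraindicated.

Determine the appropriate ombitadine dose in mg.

CrCl = (140 − 81) × 71.4 / (72 × 2.03) × 0.85 = 4212.6 / 146.16 × 0.85 ≈ 24.5 mL/min
CrCl ≈ 24 mL/min → bracket 15–64 mL/min.
Dose for this bracket: 15 mg.

15 mg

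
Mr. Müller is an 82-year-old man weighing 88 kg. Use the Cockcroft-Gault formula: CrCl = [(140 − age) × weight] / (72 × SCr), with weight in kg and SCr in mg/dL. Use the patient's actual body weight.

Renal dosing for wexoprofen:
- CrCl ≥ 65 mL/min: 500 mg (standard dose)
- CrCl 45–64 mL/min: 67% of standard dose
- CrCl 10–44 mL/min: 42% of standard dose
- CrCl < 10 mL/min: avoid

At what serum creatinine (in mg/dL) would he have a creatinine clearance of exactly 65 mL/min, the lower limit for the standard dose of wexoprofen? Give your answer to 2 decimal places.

Standard dose requires CrCl ≥ 65 mL/min.
Set (140 − 82) × 88 / (72 × SCr) = 65
SCr = (140 − 82) × 88 / (72 × 65) = 1.091 mg/dL

1.09 mg/dL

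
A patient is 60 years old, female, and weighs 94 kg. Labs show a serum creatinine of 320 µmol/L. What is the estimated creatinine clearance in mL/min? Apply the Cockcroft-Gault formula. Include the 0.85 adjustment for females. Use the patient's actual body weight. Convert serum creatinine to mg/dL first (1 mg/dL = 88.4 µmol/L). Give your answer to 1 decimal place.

24.5 mL/min

SCr = 320 / 88.4 = 3.62 mg/dL
CrCl = (140 − 60) × 94 / (72 × 3.62) × 0.85 = 7520.0 / 260.64 × 0.85 ≈ 24.5 mL/min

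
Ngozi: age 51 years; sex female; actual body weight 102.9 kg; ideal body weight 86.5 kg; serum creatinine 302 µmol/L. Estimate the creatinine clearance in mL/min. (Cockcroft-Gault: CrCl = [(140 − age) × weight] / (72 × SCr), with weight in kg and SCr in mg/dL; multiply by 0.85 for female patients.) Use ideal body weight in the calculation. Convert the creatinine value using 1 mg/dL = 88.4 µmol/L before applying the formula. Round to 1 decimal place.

SCr = 302 / 88.4 = 3.416 mg/dL
CrCl = (140 − 51) × 86.5 / (72 × 3.416) × 0.85 = 7698.5 / 245.95 × 0.85 ≈ 26.6 mL/min

26.6 mL/min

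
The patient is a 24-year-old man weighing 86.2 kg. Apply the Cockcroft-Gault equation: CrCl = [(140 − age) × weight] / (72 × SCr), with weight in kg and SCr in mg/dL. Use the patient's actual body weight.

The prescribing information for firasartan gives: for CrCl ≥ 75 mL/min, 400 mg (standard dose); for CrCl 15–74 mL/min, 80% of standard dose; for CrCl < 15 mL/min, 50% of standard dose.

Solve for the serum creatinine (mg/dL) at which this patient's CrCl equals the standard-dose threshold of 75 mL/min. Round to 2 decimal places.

1.85 mg/dL

Standard dose requires CrCl ≥ 75 mL/min.
Set (140 − 24) × 86.2 / (72 × SCr) = 75
SCr = (140 − 24) × 86.2 / (72 × 75) = 1.852 mg/dL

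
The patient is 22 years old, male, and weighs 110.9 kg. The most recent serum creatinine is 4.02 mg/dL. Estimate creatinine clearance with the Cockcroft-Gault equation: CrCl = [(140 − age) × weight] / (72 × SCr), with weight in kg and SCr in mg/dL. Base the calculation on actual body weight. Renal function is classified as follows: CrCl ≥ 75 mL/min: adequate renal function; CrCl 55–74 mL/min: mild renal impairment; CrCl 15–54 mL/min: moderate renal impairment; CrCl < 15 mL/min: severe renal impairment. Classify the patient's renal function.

CrCl = (140 − 22) × 110.9 / (72 × 4.02) = 13086.2 / 289.44 ≈ 45.2 mL/min
45 mL/min falls in the 'moderate renal impairment' range.

moderate renal impairment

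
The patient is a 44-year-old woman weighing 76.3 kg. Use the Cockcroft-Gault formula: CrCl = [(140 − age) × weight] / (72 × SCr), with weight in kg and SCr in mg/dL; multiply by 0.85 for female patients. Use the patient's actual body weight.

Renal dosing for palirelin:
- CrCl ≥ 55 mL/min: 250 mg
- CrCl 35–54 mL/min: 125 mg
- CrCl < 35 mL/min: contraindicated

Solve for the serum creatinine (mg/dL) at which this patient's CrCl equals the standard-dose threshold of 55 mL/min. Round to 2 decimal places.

1.57 mg/dL

Standard dose requires CrCl ≥ 55 mL/min.
Set (140 − 44) × 76.3 × 0.85 / (72 × SCr) = 55
SCr = (140 − 44) × 76.3 × 0.85 / (72 × 55) = 1.572 mg/dL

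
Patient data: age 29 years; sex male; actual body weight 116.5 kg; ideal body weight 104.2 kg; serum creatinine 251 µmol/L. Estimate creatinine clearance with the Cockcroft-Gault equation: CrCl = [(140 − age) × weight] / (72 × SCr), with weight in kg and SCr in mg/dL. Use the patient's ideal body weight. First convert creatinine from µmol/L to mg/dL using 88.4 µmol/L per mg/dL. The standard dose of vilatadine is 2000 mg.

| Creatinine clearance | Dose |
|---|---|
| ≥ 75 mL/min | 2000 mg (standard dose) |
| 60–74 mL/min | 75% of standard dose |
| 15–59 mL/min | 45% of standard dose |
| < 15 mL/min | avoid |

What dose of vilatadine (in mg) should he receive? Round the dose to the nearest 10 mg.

SCr = 251 / 88.4 = 2.839 mg/dL
CrCl = (140 − 29) × 104.2 / (72 × 2.839) = 11566.2 / 204.41 ≈ 56.6 mL/min
CrCl ≈ 57 mL/min → bracket 15–59 mL/min.
45% of 2000 mg = 900 mg

900 mg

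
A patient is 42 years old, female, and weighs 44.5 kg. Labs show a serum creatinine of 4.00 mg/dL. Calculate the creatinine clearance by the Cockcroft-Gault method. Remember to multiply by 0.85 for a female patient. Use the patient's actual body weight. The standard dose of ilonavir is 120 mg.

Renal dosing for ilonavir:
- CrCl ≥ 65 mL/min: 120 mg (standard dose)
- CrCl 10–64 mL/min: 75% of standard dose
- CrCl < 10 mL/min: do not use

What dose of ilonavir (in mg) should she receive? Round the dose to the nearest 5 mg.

CrCl = (140 − 42) × 44.5 / (72 × 4) × 0.85 = 4361.0 / 288.00 × 0.85 ≈ 12.9 mL/min
CrCl ≈ 13 mL/min → bracket 10–64 mL/min.
75% of 120 mg = 90 mg

90 mg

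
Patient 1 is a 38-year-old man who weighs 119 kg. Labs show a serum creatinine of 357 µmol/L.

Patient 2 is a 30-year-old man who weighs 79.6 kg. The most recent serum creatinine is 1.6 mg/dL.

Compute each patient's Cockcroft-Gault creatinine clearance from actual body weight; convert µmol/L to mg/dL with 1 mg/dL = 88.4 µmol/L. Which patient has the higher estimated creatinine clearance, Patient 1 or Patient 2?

Patient 2

Patient 1: SCr = 357 / 88.4 = 4.038 mg/dL
Patient 1: CrCl = (140 − 38) × 119 / (72 × 4.038) = 12138.0 / 290.74 ≈ 41.7 mL/min
Patient 2: CrCl = (140 − 30) × 79.6 / (72 × 1.6) = 8756.0 / 115.20 ≈ 76.0 mL/min
41.7 vs 76.0 mL/min → Patient 2 is higher.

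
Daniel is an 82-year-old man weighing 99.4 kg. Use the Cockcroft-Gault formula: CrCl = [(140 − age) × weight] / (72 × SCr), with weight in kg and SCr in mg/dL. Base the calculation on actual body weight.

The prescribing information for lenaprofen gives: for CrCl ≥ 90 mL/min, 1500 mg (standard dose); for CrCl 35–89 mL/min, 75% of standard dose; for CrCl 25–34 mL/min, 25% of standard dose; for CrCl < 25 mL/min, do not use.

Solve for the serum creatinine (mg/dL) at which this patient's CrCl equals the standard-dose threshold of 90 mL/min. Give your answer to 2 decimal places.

Standard dose requires CrCl ≥ 90 mL/min.
Set (140 − 82) × 99.4 / (72 × SCr) = 90
SCr = (140 − 82) × 99.4 / (72 × 90) = 0.890 mg/dL

0.89 mg/dL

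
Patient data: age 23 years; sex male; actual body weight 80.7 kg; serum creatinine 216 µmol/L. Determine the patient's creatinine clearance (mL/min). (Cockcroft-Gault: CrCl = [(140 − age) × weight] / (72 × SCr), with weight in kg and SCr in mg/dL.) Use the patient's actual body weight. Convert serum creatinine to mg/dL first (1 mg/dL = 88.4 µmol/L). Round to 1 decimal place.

53.7 mL/min

SCr = 216 / 88.4 = 2.443 mg/dL
CrCl = (140 − 23) × 80.7 / (72 × 2.443) = 9441.9 / 175.90 ≈ 53.7 mL/min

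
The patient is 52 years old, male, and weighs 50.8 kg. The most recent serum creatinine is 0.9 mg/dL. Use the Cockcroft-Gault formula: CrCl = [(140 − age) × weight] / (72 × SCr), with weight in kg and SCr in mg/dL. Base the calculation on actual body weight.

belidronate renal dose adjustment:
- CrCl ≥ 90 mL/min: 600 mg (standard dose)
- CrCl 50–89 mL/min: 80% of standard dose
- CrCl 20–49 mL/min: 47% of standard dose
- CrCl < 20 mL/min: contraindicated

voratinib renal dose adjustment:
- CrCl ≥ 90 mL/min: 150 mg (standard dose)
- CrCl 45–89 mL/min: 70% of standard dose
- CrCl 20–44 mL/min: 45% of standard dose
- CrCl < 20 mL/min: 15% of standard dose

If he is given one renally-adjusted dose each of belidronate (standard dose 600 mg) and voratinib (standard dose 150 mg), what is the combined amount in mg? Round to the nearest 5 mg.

585 mg

CrCl = (140 − 52) × 50.8 / (72 × 0.9) = 4470.4 / 64.80 ≈ 69.0 mL/min
CrCl ≈ 69 mL/min.
belidronate: 50–89 mL/min → 80% of 600 mg = 480 mg.
voratinib: 45–89 mL/min → 70% of 150 mg = 105 mg.
Total = 480 + 105 = 585 mg.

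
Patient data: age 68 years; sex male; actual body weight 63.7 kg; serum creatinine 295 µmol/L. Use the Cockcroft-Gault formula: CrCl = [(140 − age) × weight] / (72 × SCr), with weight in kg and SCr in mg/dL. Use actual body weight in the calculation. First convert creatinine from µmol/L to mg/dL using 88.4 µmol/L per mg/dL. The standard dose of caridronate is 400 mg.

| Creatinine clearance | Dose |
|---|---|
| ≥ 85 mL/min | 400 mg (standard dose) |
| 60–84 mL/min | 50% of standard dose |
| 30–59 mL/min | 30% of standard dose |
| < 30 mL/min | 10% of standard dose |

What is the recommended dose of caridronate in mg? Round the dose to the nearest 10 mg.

40 mg

SCr = 295 / 88.4 = 3.337 mg/dL
CrCl = (140 − 68) × 63.7 / (72 × 3.337) = 4586.4 / 240.26 ≈ 19.1 mL/min
CrCl ≈ 19 mL/min → bracket < 30 mL/min.
10% of 400 mg = 40 mg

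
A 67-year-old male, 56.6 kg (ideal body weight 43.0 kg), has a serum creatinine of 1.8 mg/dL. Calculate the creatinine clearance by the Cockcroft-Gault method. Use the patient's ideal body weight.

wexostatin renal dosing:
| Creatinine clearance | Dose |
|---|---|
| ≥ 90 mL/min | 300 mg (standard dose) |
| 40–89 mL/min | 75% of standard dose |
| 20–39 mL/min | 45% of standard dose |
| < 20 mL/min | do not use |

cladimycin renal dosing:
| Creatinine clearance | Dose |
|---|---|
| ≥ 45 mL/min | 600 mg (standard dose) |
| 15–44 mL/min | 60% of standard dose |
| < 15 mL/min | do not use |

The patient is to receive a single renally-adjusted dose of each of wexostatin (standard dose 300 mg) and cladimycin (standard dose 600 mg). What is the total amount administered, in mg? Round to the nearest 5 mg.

495 mg

CrCl = (140 − 67) × 43 / (72 × 1.8) = 3139.0 / 129.60 ≈ 24.2 mL/min
CrCl ≈ 24 mL/min.
wexostatin: 20–39 mL/min → 45% of 300 mg = 135 mg.
cladimycin: 15–44 mL/min → 60% of 600 mg = 360 mg.
Total = 135 + 360 = 495 mg.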